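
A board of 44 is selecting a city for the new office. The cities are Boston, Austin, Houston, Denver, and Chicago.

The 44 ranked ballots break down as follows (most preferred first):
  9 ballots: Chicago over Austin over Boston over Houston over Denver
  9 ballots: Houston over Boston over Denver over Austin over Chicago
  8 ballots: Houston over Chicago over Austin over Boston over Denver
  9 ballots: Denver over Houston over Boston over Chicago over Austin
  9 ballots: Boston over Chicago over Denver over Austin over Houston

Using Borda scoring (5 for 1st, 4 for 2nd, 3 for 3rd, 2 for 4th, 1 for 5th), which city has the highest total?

Boston: 9×3 + 9×4 + 8×2 + 9×3 + 9×5 = 151
Austin: 9×4 + 9×2 + 8×3 + 9×1 + 9×2 = 105
Houston: 9×2 + 9×5 + 8×5 + 9×4 + 9×1 = 148
Denver: 9×1 + 9×3 + 8×1 + 9×5 + 9×3 = 116
Chicago: 9×5 + 9×1 + 8×4 + 9×2 + 9×4 = 140

Boston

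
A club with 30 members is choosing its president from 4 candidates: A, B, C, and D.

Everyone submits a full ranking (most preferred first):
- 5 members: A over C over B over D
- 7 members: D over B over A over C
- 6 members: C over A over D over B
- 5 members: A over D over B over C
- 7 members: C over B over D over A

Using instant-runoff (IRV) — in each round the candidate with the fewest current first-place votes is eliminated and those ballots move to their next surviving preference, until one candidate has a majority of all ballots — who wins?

A

Round 1: A 10, B 0, C 13, D 7. B eliminated.
Round 2: A 10, C 13, D 7. D eliminated.
Round 3: A 17, C 13. A has a majority (≥16).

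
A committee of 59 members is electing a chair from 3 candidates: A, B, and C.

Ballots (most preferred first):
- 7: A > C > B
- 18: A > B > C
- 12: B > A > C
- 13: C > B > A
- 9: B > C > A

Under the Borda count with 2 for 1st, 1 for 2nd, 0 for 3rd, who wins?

A: 7×2 + 18×2 + 12×1 + 13×0 + 9×0 = 62
B: 7×0 + 18×1 + 12×2 + 13×1 + 9×2 = 73
C: 7×1 + 18×0 + 12×0 + 13×2 + 9×1 = 42

B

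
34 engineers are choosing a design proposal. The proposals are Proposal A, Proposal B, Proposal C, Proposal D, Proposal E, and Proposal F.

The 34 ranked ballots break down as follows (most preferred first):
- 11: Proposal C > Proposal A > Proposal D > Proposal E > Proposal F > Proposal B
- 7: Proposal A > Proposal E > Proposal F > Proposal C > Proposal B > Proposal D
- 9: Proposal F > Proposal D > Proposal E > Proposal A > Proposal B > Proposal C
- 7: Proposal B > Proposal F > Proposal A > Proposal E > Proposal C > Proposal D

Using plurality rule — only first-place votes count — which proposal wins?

Proposal C

First-place votes: Proposal A 7, Proposal B 7, Proposal C 11, Proposal D 0, Proposal E 0, Proposal F 9.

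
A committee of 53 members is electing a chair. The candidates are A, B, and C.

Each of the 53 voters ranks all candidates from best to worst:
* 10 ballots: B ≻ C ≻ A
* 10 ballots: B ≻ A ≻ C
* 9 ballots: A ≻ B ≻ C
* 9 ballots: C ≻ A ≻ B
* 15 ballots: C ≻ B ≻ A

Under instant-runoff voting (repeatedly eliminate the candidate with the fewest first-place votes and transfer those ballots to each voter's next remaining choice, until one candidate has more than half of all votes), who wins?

B

Round 1: A 9, B 20, C 24. A eliminated.
Round 2: B 29, C 24. B has a majority (≥27).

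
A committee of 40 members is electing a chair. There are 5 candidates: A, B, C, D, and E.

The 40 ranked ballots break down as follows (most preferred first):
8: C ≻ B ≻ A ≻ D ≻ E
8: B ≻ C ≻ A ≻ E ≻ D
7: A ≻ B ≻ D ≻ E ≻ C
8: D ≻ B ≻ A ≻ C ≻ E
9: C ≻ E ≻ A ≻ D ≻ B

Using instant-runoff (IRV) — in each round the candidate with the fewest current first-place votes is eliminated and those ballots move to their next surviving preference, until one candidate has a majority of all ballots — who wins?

B

Round 1: A 7, B 8, C 17, D 8, E 0. E eliminated.
Round 2: A 7, B 8, C 17, D 8. A eliminated.
Round 3: B 15, C 17, D 8. D eliminated.
Round 4: B 23, C 17. B has a majority (≥21).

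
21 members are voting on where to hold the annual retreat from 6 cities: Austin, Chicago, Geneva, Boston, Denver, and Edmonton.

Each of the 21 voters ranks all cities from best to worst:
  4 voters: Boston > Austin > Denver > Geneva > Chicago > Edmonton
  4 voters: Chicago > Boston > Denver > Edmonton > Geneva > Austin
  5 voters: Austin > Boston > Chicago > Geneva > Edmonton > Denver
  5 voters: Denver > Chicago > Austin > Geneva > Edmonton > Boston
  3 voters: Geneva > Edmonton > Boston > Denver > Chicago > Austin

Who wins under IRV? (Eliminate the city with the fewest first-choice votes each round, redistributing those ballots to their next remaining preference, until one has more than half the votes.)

Round 1: Austin 5, Chicago 4, Geneva 3, Boston 4, Denver 5, Edmonton 0. Edmonton eliminated.
Round 2: Austin 5, Chicago 4, Geneva 3, Boston 4, Denver 5. Geneva eliminated.
Round 3: Austin 5, Chicago 4, Boston 7, Denver 5. Chicago eliminated.
Round 4: Austin 5, Boston 11, Denver 5. Boston has a majority (≥11).

Boston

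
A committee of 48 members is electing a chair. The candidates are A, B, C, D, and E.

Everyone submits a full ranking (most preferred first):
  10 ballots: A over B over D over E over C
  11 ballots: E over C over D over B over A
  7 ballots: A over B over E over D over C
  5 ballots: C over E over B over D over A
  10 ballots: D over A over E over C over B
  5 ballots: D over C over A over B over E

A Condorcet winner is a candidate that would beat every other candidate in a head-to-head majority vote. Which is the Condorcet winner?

D vs A: 31–17
D vs B: 26–22
D vs C: 32–16
D vs E: 25–23
D beats every other candidate.

D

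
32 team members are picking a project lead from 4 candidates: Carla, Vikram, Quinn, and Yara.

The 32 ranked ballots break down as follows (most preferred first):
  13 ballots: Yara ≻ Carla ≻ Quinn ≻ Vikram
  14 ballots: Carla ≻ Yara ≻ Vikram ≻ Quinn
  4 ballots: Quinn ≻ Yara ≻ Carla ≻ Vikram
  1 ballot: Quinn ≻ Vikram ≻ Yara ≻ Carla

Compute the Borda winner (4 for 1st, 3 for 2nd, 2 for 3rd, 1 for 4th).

Carla: 13×3 + 14×4 + 4×2 + 1×1 = 104
Vikram: 13×1 + 14×2 + 4×1 + 1×3 = 48
Quinn: 13×2 + 14×1 + 4×4 + 1×4 = 60
Yara: 13×4 + 14×3 + 4×3 + 1×2 = 108

Yara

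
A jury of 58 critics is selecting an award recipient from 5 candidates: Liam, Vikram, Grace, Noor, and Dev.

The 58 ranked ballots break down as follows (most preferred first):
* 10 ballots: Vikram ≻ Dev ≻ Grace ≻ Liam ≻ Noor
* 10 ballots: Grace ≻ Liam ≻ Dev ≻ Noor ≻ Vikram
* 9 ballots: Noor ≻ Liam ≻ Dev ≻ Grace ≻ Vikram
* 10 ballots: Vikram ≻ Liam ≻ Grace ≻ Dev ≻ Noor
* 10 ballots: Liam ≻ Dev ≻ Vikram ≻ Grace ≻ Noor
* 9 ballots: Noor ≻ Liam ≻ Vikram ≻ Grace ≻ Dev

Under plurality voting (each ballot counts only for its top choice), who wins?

Vikram

First-place votes: Liam 10, Vikram 20, Grace 10, Noor 18, Dev 0.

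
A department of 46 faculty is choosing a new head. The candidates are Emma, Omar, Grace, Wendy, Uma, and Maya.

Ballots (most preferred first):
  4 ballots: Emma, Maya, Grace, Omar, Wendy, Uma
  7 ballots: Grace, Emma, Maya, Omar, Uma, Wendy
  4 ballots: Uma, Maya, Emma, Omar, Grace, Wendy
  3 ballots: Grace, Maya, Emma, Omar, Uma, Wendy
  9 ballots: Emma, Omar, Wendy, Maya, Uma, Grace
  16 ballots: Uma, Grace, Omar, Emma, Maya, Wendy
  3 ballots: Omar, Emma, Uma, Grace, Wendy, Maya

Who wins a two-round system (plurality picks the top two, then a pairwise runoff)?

Emma

Round 1 first-place votes: Emma 13, Omar 3, Grace 10, Wendy 0, Uma 20, Maya 0. Uma and Emma advance.
Runoff: Uma is ranked above Emma on 20 ballots, Emma above Uma on 26.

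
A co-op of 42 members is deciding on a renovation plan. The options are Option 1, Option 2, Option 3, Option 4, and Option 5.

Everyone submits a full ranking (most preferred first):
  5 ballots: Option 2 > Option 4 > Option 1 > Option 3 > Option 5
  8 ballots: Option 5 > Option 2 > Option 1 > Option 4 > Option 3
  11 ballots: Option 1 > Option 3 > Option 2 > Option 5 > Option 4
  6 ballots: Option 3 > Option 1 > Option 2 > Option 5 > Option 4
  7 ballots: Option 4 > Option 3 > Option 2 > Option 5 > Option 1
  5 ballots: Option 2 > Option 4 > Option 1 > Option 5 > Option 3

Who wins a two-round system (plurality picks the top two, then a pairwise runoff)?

Option 2

Round 1 first-place votes: Option 1 11, Option 2 10, Option 3 6, Option 4 7, Option 5 8. Option 1 and Option 2 advance.
Runoff: Option 1 is ranked above Option 2 on 17 ballots, Option 2 above Option 1 on 25.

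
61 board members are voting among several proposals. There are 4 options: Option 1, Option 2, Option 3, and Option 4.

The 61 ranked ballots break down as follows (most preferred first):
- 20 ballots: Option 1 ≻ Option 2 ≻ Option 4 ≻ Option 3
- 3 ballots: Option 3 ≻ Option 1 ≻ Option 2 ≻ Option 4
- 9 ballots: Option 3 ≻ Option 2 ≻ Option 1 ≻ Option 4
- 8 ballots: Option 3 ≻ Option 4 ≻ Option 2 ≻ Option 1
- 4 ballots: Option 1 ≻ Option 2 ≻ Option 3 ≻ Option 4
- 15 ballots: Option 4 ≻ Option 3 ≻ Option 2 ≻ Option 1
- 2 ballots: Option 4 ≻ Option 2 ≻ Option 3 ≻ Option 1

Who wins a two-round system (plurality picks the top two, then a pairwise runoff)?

Option 3

Round 1 first-place votes: Option 1 24, Option 2 0, Option 3 20, Option 4 17. Option 1 and Option 3 advance.
Runoff: Option 1 is ranked above Option 3 on 24 ballots, Option 3 above Option 1 on 37.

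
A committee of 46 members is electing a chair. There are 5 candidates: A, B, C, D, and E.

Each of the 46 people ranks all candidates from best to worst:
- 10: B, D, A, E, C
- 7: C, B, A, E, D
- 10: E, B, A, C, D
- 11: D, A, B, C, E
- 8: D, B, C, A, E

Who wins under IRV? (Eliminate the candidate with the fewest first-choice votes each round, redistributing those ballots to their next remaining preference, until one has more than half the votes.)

B

Round 1: A 0, B 10, C 7, D 19, E 10. A eliminated.
Round 2: B 10, C 7, D 19, E 10. C eliminated.
Round 3: B 17, D 19, E 10. E eliminated.
Round 4: B 27, D 19. B has a majority (≥24).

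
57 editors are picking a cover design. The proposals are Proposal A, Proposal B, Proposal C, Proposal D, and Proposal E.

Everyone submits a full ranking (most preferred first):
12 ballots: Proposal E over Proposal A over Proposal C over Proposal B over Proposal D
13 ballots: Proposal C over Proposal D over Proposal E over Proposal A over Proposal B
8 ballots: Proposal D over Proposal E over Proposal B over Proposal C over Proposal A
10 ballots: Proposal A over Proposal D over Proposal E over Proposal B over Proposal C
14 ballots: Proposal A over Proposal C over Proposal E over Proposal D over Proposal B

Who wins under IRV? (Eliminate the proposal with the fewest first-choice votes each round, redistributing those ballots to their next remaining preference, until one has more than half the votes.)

Proposal E

Round 1: Proposal A 24, Proposal B 0, Proposal C 13, Proposal D 8, Proposal E 12. Proposal B eliminated.
Round 2: Proposal A 24, Proposal C 13, Proposal D 8, Proposal E 12. Proposal D eliminated.
Round 3: Proposal A 24, Proposal C 13, Proposal E 20. Proposal C eliminated.
Round 4: Proposal A 24, Proposal E 33. Proposal E has a majority (≥29).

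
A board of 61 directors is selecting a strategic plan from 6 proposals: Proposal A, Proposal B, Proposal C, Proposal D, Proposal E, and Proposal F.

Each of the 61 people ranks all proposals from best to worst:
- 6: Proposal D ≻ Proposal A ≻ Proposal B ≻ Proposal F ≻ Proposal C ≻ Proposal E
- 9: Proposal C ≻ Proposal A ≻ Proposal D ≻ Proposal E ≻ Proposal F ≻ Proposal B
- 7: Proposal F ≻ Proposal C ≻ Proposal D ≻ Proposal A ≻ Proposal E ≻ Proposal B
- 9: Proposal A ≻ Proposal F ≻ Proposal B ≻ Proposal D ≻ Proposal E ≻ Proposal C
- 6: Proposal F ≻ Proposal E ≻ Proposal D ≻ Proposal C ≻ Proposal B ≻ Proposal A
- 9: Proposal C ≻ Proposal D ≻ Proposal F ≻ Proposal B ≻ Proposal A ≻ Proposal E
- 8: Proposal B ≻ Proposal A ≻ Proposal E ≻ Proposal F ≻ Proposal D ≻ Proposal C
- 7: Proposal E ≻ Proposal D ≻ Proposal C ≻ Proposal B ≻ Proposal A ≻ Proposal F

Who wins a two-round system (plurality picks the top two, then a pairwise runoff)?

Proposal F

Round 1 first-place votes: Proposal A 9, Proposal B 8, Proposal C 18, Proposal D 6, Proposal E 7, Proposal F 13. Proposal C and Proposal F advance.
Runoff: Proposal C is ranked above Proposal F on 25 ballots, Proposal F above Proposal C on 36.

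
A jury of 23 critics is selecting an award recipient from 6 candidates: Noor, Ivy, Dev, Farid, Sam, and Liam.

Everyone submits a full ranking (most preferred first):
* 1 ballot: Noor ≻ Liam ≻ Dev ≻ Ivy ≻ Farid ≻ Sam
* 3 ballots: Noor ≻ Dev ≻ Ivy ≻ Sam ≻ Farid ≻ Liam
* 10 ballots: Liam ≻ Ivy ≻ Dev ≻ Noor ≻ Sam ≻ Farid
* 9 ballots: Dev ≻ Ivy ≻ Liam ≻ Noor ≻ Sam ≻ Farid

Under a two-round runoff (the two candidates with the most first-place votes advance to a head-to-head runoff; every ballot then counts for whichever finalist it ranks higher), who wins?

Round 1 first-place votes: Noor 4, Ivy 0, Dev 9, Farid 0, Sam 0, Liam 10. Liam and Dev advance.
Runoff: Liam is ranked above Dev on 11 ballots, Dev above Liam on 12.

Dev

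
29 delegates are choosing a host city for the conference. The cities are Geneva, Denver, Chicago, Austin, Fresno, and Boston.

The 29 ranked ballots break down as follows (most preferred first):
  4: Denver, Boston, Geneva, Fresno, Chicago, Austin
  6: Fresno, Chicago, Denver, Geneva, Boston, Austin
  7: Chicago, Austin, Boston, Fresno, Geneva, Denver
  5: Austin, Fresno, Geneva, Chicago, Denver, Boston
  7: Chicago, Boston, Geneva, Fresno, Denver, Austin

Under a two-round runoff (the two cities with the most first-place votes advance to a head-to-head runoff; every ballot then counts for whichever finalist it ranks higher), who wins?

Round 1 first-place votes: Geneva 0, Denver 4, Chicago 14, Austin 5, Fresno 6, Boston 0. Chicago and Fresno advance.
Runoff: Chicago is ranked above Fresno on 14 ballots, Fresno above Chicago on 15.

Fresno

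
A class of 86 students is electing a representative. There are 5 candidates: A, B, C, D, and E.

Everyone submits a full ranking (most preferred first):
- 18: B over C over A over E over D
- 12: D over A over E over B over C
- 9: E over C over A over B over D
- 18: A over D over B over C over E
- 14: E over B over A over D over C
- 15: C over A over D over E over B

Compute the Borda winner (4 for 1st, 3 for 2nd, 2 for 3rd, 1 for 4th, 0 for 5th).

A

A: 18×2 + 12×3 + 9×2 + 18×4 + 14×2 + 15×3 = 235
B: 18×4 + 12×1 + 9×1 + 18×2 + 14×3 + 15×0 = 171
C: 18×3 + 12×0 + 9×3 + 18×1 + 14×0 + 15×4 = 159
D: 18×0 + 12×4 + 9×0 + 18×3 + 14×1 + 15×2 = 146
E: 18×1 + 12×2 + 9×4 + 18×0 + 14×4 + 15×1 = 149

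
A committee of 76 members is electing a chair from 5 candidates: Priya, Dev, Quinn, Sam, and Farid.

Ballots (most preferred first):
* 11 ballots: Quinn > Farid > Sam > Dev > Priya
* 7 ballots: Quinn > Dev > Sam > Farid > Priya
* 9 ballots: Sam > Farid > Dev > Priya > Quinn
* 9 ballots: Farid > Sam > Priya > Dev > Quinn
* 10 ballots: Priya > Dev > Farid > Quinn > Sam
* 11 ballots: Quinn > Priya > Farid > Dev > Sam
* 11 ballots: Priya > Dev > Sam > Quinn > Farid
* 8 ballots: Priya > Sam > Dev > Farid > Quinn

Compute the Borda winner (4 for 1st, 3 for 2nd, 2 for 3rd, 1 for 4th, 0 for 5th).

Priya: 11×0 + 7×0 + 9×1 + 9×2 + 10×4 + 11×3 + 11×4 + 8×4 = 176
Dev: 11×1 + 7×3 + 9×2 + 9×1 + 10×3 + 11×1 + 11×3 + 8×2 = 149
Quinn: 11×4 + 7×4 + 9×0 + 9×0 + 10×1 + 11×4 + 11×1 + 8×0 = 137
Sam: 11×2 + 7×2 + 9×4 + 9×3 + 10×0 + 11×0 + 11×2 + 8×3 = 145
Farid: 11×3 + 7×1 + 9×3 + 9×4 + 10×2 + 11×2 + 11×0 + 8×1 = 153

Priya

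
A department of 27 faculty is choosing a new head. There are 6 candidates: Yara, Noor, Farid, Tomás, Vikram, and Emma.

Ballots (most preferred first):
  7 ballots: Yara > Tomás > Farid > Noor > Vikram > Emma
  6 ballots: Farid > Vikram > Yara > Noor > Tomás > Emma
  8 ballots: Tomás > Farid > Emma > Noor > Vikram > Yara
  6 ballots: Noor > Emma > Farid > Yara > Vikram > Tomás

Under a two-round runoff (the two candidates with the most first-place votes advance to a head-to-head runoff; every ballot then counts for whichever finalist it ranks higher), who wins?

Round 1 first-place votes: Yara 7, Noor 6, Farid 6, Tomás 8, Vikram 0, Emma 0. Tomás and Yara advance.
Runoff: Tomás is ranked above Yara on 8 ballots, Yara above Tomás on 19.

Yara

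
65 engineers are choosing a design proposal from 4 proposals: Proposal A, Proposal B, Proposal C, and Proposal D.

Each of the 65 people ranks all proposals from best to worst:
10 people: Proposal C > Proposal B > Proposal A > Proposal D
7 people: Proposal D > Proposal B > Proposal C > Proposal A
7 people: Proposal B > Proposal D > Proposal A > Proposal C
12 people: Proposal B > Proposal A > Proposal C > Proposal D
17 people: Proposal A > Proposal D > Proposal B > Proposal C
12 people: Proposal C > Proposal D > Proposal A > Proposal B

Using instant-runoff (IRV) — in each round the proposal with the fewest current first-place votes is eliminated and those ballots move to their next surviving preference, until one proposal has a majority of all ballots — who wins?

Round 1: Proposal A 17, Proposal B 19, Proposal C 22, Proposal D 7. Proposal D eliminated.
Round 2: Proposal A 17, Proposal B 26, Proposal C 22. Proposal A eliminated.
Round 3: Proposal B 43, Proposal C 22. Proposal B has a majority (≥33).

Proposal B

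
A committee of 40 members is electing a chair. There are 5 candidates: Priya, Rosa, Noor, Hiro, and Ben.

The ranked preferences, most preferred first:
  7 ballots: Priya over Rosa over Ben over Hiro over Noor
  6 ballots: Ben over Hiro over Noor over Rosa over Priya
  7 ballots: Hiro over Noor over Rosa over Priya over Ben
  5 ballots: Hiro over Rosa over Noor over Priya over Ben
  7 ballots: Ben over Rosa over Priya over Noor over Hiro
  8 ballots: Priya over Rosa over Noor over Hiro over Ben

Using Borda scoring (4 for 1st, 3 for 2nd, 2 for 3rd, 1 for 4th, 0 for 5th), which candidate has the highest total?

Priya: 7×4 + 6×0 + 7×1 + 5×1 + 7×2 + 8×4 = 86
Rosa: 7×3 + 6×1 + 7×2 + 5×3 + 7×3 + 8×3 = 101
Noor: 7×0 + 6×2 + 7×3 + 5×2 + 7×1 + 8×2 = 66
Hiro: 7×1 + 6×3 + 7×4 + 5×4 + 7×0 + 8×1 = 81
Ben: 7×2 + 6×4 + 7×0 + 5×0 + 7×4 + 8×0 = 66

Rosa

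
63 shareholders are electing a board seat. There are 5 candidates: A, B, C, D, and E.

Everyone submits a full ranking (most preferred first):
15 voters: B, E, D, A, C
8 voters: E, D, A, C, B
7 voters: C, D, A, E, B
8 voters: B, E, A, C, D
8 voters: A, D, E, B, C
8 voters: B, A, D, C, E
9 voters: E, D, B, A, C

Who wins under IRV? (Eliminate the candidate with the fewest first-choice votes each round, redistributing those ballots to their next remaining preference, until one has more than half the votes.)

Round 1: A 8, B 31, C 7, D 0, E 17. D eliminated.
Round 2: A 8, B 31, C 7, E 17. C eliminated.
Round 3: A 15, B 31, E 17. A eliminated.
Round 4: B 31, E 32. E has a majority (≥32).

E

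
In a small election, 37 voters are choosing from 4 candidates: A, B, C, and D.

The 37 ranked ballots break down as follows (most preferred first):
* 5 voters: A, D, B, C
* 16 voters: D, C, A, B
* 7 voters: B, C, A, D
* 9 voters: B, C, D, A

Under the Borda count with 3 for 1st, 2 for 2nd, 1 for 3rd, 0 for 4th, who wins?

A: 5×3 + 16×1 + 7×1 + 9×0 = 38
B: 5×1 + 16×0 + 7×3 + 9×3 = 53
C: 5×0 + 16×2 + 7×2 + 9×2 = 64
D: 5×2 + 16×3 + 7×0 + 9×1 = 67

D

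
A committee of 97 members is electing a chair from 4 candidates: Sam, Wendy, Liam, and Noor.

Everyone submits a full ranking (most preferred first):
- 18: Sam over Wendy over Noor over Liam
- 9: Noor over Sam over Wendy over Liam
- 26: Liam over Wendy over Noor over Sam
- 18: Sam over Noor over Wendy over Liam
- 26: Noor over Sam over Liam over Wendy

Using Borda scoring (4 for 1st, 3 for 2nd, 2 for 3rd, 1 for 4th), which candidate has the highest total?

Noor

Sam: 18×4 + 9×3 + 26×1 + 18×4 + 26×3 = 275
Wendy: 18×3 + 9×2 + 26×3 + 18×2 + 26×1 = 212
Liam: 18×1 + 9×1 + 26×4 + 18×1 + 26×2 = 201
Noor: 18×2 + 9×4 + 26×2 + 18×3 + 26×4 = 282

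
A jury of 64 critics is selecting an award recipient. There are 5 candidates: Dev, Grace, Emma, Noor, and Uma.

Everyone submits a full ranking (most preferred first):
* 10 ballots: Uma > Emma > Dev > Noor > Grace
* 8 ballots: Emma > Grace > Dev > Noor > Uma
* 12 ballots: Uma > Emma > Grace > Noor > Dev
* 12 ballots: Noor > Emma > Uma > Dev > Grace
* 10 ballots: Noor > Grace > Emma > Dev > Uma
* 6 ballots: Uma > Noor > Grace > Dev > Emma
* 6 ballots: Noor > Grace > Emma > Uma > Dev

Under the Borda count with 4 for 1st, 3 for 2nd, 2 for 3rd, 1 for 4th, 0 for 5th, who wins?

Dev: 10×2 + 8×2 + 12×0 + 12×1 + 10×1 + 6×1 + 6×0 = 64
Grace: 10×0 + 8×3 + 12×2 + 12×0 + 10×3 + 6×2 + 6×3 = 108
Emma: 10×3 + 8×4 + 12×3 + 12×3 + 10×2 + 6×0 + 6×2 = 166
Noor: 10×1 + 8×1 + 12×1 + 12×4 + 10×4 + 6×3 + 6×4 = 160
Uma: 10×4 + 8×0 + 12×4 + 12×2 + 10×0 + 6×4 + 6×1 = 142

Emma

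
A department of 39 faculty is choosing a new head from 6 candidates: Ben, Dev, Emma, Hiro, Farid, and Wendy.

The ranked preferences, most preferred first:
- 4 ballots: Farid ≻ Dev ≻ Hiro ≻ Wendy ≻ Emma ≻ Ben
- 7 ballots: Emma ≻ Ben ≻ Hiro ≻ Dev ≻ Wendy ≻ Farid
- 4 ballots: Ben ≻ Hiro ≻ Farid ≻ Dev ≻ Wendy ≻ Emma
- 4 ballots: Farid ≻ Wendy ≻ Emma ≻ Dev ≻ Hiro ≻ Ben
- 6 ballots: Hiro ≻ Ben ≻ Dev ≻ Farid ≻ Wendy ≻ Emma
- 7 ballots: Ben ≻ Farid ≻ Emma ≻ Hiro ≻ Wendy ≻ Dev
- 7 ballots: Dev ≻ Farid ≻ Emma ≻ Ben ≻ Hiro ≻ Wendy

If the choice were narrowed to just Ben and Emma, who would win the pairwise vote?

Ben is ranked above Emma on 17 ballots; Emma above Ben on 22.

Emma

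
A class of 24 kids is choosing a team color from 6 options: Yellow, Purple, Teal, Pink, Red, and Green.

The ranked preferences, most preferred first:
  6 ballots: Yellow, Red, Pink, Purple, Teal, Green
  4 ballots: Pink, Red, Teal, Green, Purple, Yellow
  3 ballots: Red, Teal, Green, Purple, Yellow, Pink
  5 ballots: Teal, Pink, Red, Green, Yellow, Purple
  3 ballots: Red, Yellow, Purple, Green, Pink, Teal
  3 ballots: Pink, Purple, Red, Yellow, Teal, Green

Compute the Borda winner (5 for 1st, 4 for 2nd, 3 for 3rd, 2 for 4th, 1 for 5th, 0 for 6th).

Yellow: 6×5 + 4×0 + 3×1 + 5×1 + 3×4 + 3×2 = 56
Purple: 6×2 + 4×1 + 3×2 + 5×0 + 3×3 + 3×4 = 43
Teal: 6×1 + 4×3 + 3×4 + 5×5 + 3×0 + 3×1 = 58
Pink: 6×3 + 4×5 + 3×0 + 5×4 + 3×1 + 3×5 = 76
Red: 6×4 + 4×4 + 3×5 + 5×3 + 3×5 + 3×3 = 94
Green: 6×0 + 4×2 + 3×3 + 5×2 + 3×2 + 3×0 = 33

Red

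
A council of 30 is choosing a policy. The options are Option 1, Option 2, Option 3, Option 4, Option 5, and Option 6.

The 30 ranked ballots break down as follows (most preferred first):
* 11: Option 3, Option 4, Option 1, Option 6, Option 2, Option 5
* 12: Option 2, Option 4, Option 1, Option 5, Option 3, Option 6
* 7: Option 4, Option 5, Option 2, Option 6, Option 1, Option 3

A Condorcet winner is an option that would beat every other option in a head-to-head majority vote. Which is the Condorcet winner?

Option 4

Option 4 vs Option 1: 30–0
Option 4 vs Option 2: 18–12
Option 4 vs Option 3: 19–11
Option 4 vs Option 5: 30–0
Option 4 vs Option 6: 30–0
Option 4 beats every other option.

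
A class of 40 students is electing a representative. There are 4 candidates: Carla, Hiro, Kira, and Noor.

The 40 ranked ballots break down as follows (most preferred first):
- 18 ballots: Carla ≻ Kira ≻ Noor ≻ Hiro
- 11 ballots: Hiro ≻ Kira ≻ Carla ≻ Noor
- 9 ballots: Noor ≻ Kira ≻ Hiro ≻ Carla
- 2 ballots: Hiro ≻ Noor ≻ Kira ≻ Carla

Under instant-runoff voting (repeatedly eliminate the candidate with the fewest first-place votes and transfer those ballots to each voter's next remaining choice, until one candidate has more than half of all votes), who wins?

Round 1: Carla 18, Hiro 13, Kira 0, Noor 9. Kira eliminated.
Round 2: Carla 18, Hiro 13, Noor 9. Noor eliminated.
Round 3: Carla 18, Hiro 22. Hiro has a majority (≥21).

Hiro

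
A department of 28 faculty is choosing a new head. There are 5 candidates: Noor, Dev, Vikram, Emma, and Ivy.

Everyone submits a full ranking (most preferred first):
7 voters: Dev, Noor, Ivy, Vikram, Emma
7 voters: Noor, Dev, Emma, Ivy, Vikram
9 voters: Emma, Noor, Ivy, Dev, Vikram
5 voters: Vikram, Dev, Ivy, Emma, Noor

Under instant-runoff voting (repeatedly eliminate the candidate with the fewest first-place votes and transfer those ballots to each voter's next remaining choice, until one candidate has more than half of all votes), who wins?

Dev

Round 1: Noor 7, Dev 7, Vikram 5, Emma 9, Ivy 0. Ivy eliminated.
Round 2: Noor 7, Dev 7, Vikram 5, Emma 9. Vikram eliminated.
Round 3: Noor 7, Dev 12, Emma 9. Noor eliminated.
Round 4: Dev 19, Emma 9. Dev has a majority (≥15).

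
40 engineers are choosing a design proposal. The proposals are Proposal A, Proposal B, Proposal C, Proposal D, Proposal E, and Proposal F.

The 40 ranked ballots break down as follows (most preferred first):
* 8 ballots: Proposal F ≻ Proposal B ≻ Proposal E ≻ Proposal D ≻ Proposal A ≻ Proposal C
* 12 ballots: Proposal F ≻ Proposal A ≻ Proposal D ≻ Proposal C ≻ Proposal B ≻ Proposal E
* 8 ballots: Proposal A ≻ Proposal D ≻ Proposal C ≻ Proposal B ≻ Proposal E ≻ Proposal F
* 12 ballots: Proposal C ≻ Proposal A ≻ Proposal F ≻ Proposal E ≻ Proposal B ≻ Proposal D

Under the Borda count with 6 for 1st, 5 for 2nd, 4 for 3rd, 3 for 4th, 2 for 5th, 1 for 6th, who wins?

Proposal A

Proposal A: 8×2 + 12×5 + 8×6 + 12×5 = 184
Proposal B: 8×5 + 12×2 + 8×3 + 12×2 = 112
Proposal C: 8×1 + 12×3 + 8×4 + 12×6 = 148
Proposal D: 8×3 + 12×4 + 8×5 + 12×1 = 124
Proposal E: 8×4 + 12×1 + 8×2 + 12×3 = 96
Proposal F: 8×6 + 12×6 + 8×1 + 12×4 = 176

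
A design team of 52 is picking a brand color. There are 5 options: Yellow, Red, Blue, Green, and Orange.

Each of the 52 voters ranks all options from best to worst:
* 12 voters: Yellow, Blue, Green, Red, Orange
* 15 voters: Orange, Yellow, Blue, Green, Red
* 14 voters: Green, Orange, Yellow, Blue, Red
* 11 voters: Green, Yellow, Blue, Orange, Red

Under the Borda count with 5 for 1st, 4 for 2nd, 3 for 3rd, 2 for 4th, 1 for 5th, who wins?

Yellow: 12×5 + 15×4 + 14×3 + 11×4 = 206
Red: 12×2 + 15×1 + 14×1 + 11×1 = 64
Blue: 12×4 + 15×3 + 14×2 + 11×3 = 154
Green: 12×3 + 15×2 + 14×5 + 11×5 = 191
Orange: 12×1 + 15×5 + 14×4 + 11×2 = 165

Yellow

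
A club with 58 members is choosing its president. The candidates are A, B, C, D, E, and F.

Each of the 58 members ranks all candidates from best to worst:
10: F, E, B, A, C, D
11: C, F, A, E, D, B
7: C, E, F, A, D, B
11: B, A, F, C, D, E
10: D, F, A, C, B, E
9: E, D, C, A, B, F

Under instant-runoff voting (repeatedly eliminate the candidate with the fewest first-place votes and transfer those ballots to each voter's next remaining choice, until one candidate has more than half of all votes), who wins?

Round 1: A 0, B 11, C 18, D 10, E 9, F 10. A eliminated.
Round 2: B 11, C 18, D 10, E 9, F 10. E eliminated.
Round 3: B 11, C 18, D 19, F 10. F eliminated.
Round 4: B 21, C 18, D 19. C eliminated.
Round 5: B 21, D 37. D has a majority (≥30).

D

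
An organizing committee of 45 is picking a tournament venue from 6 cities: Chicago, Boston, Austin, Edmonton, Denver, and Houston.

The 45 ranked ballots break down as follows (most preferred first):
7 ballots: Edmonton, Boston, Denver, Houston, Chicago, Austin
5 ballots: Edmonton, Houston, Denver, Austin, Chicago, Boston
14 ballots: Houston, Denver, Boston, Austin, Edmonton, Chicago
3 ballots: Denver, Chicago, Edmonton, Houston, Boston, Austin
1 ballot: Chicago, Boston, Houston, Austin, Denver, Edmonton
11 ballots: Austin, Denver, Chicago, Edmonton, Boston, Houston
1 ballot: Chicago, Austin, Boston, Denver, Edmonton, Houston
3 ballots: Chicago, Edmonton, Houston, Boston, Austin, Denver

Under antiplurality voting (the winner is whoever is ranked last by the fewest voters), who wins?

Edmonton

Last-place votes: Chicago 14, Boston 5, Austin 10, Edmonton 1, Denver 3, Houston 12.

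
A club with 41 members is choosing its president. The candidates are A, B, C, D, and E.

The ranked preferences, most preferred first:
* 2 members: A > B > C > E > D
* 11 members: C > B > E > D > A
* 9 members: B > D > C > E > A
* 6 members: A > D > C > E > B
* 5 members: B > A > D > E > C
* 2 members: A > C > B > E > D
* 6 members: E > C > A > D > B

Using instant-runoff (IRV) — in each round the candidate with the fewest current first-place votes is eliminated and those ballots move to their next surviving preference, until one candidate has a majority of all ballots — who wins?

Round 1: A 10, B 14, C 11, D 0, E 6. D eliminated.
Round 2: A 10, B 14, C 11, E 6. E eliminated.
Round 3: A 10, B 14, C 17. A eliminated.
Round 4: B 16, C 25. C has a majority (≥21).

C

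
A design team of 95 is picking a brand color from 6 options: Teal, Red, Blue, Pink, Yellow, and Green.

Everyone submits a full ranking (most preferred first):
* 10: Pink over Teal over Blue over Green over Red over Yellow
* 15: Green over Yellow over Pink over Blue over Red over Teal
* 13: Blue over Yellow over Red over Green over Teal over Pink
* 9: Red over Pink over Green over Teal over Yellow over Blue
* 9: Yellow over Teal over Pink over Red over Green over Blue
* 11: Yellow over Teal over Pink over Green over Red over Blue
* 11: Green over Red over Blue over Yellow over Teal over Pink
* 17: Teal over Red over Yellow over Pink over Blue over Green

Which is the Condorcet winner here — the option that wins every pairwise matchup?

Yellow vs Teal: 59–36
Yellow vs Red: 48–47
Yellow vs Blue: 61–34
Yellow vs Pink: 76–19
Yellow vs Green: 50–45
Yellow beats every other option.

Yellow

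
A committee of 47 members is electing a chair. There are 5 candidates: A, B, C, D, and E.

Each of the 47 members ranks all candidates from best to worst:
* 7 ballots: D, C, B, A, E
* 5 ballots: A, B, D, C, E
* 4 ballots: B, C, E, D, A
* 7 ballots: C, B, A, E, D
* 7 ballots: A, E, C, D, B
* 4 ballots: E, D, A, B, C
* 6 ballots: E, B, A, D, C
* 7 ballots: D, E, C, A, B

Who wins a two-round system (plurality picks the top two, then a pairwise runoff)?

Round 1 first-place votes: A 12, B 4, C 7, D 14, E 10. D and A advance.
Runoff: D is ranked above A on 22 ballots, A above D on 25.

A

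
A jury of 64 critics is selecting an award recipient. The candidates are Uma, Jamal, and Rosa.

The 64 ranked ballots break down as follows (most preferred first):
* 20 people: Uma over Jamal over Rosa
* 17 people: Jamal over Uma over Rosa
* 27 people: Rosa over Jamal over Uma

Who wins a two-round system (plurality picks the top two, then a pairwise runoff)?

Round 1 first-place votes: Uma 20, Jamal 17, Rosa 27. Rosa and Uma advance.
Runoff: Rosa is ranked above Uma on 27 ballots, Uma above Rosa on 37.

Uma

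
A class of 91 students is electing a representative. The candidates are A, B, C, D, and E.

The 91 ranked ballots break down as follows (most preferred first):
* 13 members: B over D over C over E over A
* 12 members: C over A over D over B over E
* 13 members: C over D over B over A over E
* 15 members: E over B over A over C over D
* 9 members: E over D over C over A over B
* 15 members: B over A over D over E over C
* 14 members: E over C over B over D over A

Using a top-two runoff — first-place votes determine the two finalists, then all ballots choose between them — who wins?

Round 1 first-place votes: A 0, B 28, C 25, D 0, E 38. E and B advance.
Runoff: E is ranked above B on 38 ballots, B above E on 53.

B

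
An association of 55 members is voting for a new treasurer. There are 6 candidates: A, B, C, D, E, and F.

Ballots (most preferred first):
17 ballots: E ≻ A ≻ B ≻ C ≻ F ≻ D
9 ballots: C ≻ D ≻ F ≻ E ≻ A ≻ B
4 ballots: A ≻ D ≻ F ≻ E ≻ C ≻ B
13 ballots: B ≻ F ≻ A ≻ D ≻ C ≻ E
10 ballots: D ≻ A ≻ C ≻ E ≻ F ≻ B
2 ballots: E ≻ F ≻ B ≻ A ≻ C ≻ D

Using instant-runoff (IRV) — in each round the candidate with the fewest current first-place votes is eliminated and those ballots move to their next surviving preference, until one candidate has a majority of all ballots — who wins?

D

Round 1: A 4, B 13, C 9, D 10, E 19, F 0. F eliminated.
Round 2: A 4, B 13, C 9, D 10, E 19. A eliminated.
Round 3: B 13, C 9, D 14, E 19. C eliminated.
Round 4: B 13, D 23, E 19. B eliminated.
Round 5: D 36, E 19. D has a majority (≥28).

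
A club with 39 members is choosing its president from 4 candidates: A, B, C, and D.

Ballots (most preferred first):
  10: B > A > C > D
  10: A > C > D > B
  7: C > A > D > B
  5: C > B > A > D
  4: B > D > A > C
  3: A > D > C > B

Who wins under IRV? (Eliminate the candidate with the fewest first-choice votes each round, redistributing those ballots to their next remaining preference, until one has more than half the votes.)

Round 1: A 13, B 14, C 12, D 0. D eliminated.
Round 2: A 13, B 14, C 12. C eliminated.
Round 3: A 20, B 19. A has a majority (≥20).

A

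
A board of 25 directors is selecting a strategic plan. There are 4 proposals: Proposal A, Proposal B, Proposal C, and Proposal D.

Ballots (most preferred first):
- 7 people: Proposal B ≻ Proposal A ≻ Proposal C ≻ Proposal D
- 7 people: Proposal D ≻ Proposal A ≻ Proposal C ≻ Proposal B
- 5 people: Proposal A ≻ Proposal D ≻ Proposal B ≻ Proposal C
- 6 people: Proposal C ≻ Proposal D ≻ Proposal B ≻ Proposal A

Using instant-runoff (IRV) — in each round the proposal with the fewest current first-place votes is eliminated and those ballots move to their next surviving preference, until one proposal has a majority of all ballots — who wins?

Proposal D

Round 1: Proposal A 5, Proposal B 7, Proposal C 6, Proposal D 7. Proposal A eliminated.
Round 2: Proposal B 7, Proposal C 6, Proposal D 12. Proposal C eliminated.
Round 3: Proposal B 7, Proposal D 18. Proposal D has a majority (≥13).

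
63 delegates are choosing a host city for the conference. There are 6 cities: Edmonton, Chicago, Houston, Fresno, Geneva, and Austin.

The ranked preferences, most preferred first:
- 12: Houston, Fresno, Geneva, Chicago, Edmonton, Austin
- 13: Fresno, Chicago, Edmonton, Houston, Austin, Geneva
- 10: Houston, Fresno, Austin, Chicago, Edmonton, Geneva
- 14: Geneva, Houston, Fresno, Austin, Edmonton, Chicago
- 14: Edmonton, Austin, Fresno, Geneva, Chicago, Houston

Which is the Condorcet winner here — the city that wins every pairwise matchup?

Houston vs Edmonton: 36–27
Houston vs Chicago: 36–27
Houston vs Fresno: 36–27
Houston vs Geneva: 35–28
Houston vs Austin: 49–14
Houston beats every other city.

Houston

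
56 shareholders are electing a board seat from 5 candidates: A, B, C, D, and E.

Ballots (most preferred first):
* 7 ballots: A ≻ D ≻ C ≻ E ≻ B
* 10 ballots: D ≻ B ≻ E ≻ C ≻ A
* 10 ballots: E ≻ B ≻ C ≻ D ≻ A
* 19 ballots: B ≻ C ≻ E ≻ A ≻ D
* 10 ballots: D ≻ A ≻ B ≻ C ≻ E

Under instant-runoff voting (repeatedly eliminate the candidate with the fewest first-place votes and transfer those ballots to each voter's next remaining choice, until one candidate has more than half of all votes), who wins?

B

Round 1: A 7, B 19, C 0, D 20, E 10. C eliminated.
Round 2: A 7, B 19, D 20, E 10. A eliminated.
Round 3: B 19, D 27, E 10. E eliminated.
Round 4: B 29, D 27. B has a majority (≥29).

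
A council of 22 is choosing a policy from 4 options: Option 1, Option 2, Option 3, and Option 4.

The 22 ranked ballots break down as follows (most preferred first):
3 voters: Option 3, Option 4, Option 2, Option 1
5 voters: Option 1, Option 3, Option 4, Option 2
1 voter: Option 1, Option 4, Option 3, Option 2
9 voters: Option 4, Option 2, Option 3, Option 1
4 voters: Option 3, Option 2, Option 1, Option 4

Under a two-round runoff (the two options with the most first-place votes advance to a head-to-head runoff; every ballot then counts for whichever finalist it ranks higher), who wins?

Round 1 first-place votes: Option 1 6, Option 2 0, Option 3 7, Option 4 9. Option 4 and Option 3 advance.
Runoff: Option 4 is ranked above Option 3 on 10 ballots, Option 3 above Option 4 on 12.

Option 3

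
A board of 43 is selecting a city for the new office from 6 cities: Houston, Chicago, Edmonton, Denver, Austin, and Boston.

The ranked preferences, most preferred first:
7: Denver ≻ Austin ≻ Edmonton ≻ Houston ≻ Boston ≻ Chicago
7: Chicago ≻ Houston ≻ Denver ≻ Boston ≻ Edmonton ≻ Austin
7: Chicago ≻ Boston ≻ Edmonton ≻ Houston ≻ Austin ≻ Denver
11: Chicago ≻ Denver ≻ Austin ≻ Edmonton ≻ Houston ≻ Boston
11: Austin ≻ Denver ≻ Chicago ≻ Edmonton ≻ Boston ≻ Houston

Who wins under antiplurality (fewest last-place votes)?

Last-place votes: Houston 11, Chicago 7, Edmonton 0, Denver 7, Austin 7, Boston 11.

Edmonton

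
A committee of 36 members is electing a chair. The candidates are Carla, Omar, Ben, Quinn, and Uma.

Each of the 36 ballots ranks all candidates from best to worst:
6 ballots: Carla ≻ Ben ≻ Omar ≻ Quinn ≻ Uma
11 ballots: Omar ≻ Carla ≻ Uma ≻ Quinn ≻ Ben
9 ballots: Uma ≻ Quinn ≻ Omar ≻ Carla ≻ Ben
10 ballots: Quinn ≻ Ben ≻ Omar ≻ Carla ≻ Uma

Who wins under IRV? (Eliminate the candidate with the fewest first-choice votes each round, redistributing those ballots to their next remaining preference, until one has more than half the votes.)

Quinn

Round 1: Carla 6, Omar 11, Ben 0, Quinn 10, Uma 9. Ben eliminated.
Round 2: Carla 6, Omar 11, Quinn 10, Uma 9. Carla eliminated.
Round 3: Omar 17, Quinn 10, Uma 9. Uma eliminated.
Round 4: Omar 17, Quinn 19. Quinn has a majority (≥19).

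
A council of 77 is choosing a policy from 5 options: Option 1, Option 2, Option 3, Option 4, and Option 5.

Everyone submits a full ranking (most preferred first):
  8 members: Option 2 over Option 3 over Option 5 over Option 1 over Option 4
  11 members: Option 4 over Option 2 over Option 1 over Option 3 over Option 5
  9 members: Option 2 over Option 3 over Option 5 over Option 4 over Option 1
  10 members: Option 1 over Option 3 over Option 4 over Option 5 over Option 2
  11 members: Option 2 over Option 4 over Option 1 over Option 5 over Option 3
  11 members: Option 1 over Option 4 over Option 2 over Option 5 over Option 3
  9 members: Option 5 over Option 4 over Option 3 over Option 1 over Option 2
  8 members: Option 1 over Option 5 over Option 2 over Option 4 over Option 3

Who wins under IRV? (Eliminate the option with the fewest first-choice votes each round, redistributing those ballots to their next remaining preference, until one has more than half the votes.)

Option 2

Round 1: Option 1 29, Option 2 28, Option 3 0, Option 4 11, Option 5 9. Option 3 eliminated.
Round 2: Option 1 29, Option 2 28, Option 4 11, Option 5 9. Option 5 eliminated.
Round 3: Option 1 29, Option 2 28, Option 4 20. Option 4 eliminated.
Round 4: Option 1 38, Option 2 39. Option 2 has a majority (≥39).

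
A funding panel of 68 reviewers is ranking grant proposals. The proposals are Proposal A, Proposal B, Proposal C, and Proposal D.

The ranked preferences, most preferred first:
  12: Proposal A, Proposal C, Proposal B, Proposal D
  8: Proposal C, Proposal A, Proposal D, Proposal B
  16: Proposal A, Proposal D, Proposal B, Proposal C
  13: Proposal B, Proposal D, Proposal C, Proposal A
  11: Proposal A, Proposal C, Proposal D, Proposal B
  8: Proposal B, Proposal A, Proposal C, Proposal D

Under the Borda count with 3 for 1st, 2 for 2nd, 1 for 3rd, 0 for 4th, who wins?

Proposal A: 12×3 + 8×2 + 16×3 + 13×0 + 11×3 + 8×2 = 149
Proposal B: 12×1 + 8×0 + 16×1 + 13×3 + 11×0 + 8×3 = 91
Proposal C: 12×2 + 8×3 + 16×0 + 13×1 + 11×2 + 8×1 = 91
Proposal D: 12×0 + 8×1 + 16×2 + 13×2 + 11×1 + 8×0 = 77

Proposal A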